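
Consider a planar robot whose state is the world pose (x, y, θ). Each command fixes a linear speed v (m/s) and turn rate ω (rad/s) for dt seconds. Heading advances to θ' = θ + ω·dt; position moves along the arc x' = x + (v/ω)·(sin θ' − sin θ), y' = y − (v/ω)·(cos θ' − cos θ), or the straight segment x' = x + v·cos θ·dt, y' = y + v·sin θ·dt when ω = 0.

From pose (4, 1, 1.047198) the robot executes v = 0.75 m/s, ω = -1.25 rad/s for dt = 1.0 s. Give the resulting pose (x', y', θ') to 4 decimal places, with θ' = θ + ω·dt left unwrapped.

θ' = 1.0472 + -1.25·1.0 = -0.2028
R = v/ω = 0.75/-1.25 = -0.6000
x' = 4 + -0.6000·(sin -0.2028 − sin 1.0472) = 4.6405
y' = 1 − -0.6000·(cos -0.2028 − cos 1.0472) = 1.2877

(4.6405, 1.2877, -0.2028)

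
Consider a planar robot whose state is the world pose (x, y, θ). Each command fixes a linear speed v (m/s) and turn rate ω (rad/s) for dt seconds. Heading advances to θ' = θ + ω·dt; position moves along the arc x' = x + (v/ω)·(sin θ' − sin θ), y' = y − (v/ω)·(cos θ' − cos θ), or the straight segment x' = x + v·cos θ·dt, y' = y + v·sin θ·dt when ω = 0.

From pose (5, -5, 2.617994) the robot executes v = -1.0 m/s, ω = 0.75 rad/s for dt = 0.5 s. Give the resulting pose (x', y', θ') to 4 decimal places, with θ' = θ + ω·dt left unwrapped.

(5.4693, -5.1639, 2.9930)

θ' = 2.6180 + 0.75·0.5 = 2.9930
R = v/ω = -1.0/0.75 = -1.3333
x' = 5 + -1.3333·(sin 2.9930 − sin 2.6180) = 5.4693
y' = -5 − -1.3333·(cos 2.9930 − cos 2.6180) = -5.1639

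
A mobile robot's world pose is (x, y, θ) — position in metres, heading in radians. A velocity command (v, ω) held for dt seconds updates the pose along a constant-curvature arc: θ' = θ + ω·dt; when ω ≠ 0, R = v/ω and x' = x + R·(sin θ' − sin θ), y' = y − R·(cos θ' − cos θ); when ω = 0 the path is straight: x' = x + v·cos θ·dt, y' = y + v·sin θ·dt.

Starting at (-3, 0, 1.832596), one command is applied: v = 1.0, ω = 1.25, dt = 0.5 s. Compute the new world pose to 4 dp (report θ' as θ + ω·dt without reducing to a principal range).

θ' = 1.8326 + 1.25·0.5 = 2.4576
R = v/ω = 1.0/1.25 = 0.8000
x' = -3 + 0.8000·(sin 2.4576 − sin 1.8326) = -3.2672
y' = 0 − 0.8000·(cos 2.4576 − cos 1.8326) = 0.4130

(-3.2672, 0.4130, 2.4576)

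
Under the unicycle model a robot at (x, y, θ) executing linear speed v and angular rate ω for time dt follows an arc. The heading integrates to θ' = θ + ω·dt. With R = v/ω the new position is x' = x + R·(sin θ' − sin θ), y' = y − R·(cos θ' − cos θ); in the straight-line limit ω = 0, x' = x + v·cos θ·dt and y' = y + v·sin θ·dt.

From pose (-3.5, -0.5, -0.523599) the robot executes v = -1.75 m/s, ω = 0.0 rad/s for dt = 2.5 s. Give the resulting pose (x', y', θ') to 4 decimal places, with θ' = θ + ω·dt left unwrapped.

θ' = -0.5236 + 0.0·2.5 = -0.5236
ω = 0 → straight: x' = -3.5 + -1.75·cos(-0.5236)·2.5 = -7.2889
y' = -0.5 + -1.75·sin(-0.5236)·2.5 = 1.6875

(-7.2889, 1.6875, -0.5236)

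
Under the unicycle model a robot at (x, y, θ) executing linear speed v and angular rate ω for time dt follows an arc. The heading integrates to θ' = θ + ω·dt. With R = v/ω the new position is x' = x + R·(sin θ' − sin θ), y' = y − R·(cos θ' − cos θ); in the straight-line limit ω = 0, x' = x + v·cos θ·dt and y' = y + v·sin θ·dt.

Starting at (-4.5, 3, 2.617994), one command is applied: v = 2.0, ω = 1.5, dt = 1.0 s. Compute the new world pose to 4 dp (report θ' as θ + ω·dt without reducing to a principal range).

(-6.2713, 2.5920, 4.1180)

θ' = 2.6180 + 1.5·1.0 = 4.1180
R = v/ω = 2.0/1.5 = 1.3333
x' = -4.5 + 1.3333·(sin 4.1180 − sin 2.6180) = -6.2713
y' = 3 − 1.3333·(cos 4.1180 − cos 2.6180) = 2.5920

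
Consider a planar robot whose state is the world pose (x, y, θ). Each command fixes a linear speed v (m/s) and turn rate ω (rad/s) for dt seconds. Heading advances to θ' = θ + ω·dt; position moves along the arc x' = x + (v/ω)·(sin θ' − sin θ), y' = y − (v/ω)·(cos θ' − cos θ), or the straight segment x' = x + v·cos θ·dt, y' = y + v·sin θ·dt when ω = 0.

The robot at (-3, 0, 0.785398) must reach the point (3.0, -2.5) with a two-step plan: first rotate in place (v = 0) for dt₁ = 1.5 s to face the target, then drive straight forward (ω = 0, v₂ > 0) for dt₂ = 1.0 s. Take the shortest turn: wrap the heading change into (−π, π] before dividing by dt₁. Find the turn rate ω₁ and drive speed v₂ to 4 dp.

heading to target = atan2(-2.5−0, 3−-3) = -0.3948
Δθ = wrap(-0.3948 − 0.7854) = -1.1802; ω₁ = Δθ/dt₁ = -0.7868
distance = √((3−-3)² + (-2.5−0)²) = 6.5000; v₂ = distance/dt₂ = 6.5000

ω₁ = -0.7868, v₂ = 6.5000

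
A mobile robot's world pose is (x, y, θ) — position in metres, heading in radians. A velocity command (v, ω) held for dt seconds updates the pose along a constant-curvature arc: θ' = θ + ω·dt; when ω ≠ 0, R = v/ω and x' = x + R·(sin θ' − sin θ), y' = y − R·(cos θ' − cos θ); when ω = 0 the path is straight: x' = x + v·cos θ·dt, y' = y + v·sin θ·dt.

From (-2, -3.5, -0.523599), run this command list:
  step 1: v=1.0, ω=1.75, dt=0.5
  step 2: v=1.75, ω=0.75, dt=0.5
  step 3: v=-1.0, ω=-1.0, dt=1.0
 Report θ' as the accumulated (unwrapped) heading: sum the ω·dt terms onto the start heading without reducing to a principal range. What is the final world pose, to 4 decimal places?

step 1: θ'=0.3514 (R=0.5714) → pose (-1.5176, -3.5416, 0.3514)
step 2: θ'=0.7264 (R=2.3333) → pose (-0.7710, -3.0952, 0.7264)
step 3: θ'=-0.2736 (R=1.0000) → pose (-1.7054, -3.3105, -0.2736)

(-1.7054, -3.3105, -0.2736)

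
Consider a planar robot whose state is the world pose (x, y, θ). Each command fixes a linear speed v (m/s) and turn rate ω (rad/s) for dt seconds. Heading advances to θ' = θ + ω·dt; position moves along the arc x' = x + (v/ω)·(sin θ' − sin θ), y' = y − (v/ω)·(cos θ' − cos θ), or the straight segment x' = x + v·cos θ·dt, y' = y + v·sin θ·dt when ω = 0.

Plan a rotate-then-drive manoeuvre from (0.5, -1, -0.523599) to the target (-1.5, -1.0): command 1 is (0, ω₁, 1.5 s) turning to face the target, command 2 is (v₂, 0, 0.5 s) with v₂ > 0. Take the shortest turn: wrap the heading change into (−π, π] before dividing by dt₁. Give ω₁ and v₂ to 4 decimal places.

ω₁ = -1.7453, v₂ = 4.0000

heading to target = atan2(-1−-1, -1.5−0.5) = 3.1416
Δθ = wrap(3.1416 − -0.5236) = -2.6180; ω₁ = Δθ/dt₁ = -1.7453
distance = √((-1.5−0.5)² + (-1−-1)²) = 2.0000; v₂ = distance/dt₂ = 4.0000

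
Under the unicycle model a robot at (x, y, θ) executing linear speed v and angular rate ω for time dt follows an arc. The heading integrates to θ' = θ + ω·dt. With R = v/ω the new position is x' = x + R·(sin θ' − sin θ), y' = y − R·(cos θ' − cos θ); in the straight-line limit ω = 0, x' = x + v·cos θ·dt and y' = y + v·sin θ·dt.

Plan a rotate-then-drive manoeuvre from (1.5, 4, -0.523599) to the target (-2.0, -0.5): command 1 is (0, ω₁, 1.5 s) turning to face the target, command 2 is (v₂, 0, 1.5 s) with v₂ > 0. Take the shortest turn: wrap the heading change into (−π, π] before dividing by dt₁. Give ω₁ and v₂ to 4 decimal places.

ω₁ = -1.1388, v₂ = 3.8006

heading to target = atan2(-0.5−4, -2−1.5) = -2.2318
Δθ = wrap(-2.2318 − -0.5236) = -1.7082; ω₁ = Δθ/dt₁ = -1.1388
distance = √((-2−1.5)² + (-0.5−4)²) = 5.7009; v₂ = distance/dt₂ = 3.8006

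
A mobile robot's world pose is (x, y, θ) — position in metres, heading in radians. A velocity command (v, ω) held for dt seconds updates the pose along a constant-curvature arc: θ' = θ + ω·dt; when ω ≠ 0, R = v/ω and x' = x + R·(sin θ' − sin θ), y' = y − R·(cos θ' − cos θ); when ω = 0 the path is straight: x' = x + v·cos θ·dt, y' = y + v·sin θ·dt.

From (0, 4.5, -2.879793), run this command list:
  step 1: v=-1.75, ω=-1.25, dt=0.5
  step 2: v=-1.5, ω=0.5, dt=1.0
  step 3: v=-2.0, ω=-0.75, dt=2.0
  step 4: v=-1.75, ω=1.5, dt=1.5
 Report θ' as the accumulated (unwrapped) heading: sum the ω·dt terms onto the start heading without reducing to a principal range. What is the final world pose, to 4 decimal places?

(7.3536, 1.6998, -2.2548)

step 1: θ'=-3.5048 (R=1.4000) → pose (0.8597, 4.4564, -3.5048)
step 2: θ'=-3.0048 (R=-3.0000) → pose (2.3346, 4.2887, -3.0048)
step 3: θ'=-4.5048 (R=2.6667) → pose (5.3077, 2.1966, -4.5048)
step 4: θ'=-2.2548 (R=-1.1667) → pose (7.3536, 1.6998, -2.2548)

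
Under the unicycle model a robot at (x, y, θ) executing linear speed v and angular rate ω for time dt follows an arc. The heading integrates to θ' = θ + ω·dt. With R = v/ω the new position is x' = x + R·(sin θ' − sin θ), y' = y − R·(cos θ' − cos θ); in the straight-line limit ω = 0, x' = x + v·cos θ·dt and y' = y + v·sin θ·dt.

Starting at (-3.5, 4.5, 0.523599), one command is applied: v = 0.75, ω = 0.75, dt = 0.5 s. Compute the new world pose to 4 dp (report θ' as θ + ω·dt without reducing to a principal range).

θ' = 0.5236 + 0.75·0.5 = 0.8986
R = v/ω = 0.75/0.75 = 1.0000
x' = -3.5 + 1.0000·(sin 0.8986 − sin 0.5236) = -3.2175
y' = 4.5 − 1.0000·(cos 0.8986 − cos 0.5236) = 4.7433

(-3.2175, 4.7433, 0.8986)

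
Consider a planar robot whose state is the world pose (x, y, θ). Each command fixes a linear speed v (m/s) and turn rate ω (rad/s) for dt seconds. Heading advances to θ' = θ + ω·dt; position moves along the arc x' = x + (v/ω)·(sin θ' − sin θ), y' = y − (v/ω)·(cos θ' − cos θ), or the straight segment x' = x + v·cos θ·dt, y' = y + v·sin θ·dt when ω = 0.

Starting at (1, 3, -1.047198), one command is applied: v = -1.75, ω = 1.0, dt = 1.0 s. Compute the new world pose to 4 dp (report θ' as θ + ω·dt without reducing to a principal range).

θ' = -1.0472 + 1.0·1.0 = -0.0472
R = v/ω = -1.75/1.0 = -1.7500
x' = 1 + -1.7500·(sin -0.0472 − sin -1.0472) = -0.4330
y' = 3 − -1.7500·(cos -0.0472 − cos -1.0472) = 3.8731

(-0.4330, 3.8731, -0.0472)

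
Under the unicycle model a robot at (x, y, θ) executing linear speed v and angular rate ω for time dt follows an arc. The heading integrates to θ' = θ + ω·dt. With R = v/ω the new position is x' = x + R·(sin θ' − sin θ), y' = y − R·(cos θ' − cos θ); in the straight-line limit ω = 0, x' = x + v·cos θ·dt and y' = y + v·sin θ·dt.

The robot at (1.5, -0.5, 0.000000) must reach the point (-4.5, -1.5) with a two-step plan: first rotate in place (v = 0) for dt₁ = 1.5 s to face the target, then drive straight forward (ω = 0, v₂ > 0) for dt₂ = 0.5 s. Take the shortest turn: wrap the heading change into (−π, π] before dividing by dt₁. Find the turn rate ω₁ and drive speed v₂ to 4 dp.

ω₁ = -1.9843, v₂ = 12.1655

heading to target = atan2(-1.5−-0.5, -4.5−1.5) = -2.9764
Δθ = wrap(-2.9764 − 0.0000) = -2.9764; ω₁ = Δθ/dt₁ = -1.9843
distance = √((-4.5−1.5)² + (-1.5−-0.5)²) = 6.0828; v₂ = distance/dt₂ = 12.1655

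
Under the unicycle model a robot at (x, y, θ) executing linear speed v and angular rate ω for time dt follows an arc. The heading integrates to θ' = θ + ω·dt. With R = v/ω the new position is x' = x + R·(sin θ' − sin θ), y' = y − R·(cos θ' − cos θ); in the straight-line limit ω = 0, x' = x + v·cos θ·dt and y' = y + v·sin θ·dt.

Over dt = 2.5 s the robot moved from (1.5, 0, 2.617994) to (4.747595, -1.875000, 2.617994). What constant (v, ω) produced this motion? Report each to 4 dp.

v = -1.5000, ω = 0.0000

Δθ = 2.617994 − 2.617994 = 0.000000
ω = Δθ/dt = 0.000000/2.5 = 0.0000
ω = 0 → v = (Δx·cos θ + Δy·sin θ)/dt = -1.5000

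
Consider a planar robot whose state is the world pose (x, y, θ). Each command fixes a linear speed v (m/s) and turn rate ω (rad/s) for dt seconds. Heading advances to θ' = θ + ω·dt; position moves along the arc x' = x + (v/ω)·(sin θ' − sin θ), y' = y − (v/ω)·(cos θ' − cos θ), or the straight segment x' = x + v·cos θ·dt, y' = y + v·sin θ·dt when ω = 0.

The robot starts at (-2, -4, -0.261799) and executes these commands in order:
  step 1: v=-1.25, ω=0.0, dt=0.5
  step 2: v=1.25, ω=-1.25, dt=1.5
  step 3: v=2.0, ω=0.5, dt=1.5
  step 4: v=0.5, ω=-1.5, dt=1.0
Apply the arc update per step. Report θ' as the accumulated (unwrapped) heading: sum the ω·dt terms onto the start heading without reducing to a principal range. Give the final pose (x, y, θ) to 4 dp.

(-2.8184, -8.6009, -2.8868)

step 1: θ'=-0.2618 (straight) → pose (-2.6037, -3.8382, -0.2618)
step 2: θ'=-2.1368 (R=-1.0000) → pose (-2.0185, -5.3404, -2.1368)
step 3: θ'=-1.3868 (R=4.0000) → pose (-2.5747, -8.2173, -1.3868)
step 4: θ'=-2.8868 (R=-0.3333) → pose (-2.8184, -8.6009, -2.8868)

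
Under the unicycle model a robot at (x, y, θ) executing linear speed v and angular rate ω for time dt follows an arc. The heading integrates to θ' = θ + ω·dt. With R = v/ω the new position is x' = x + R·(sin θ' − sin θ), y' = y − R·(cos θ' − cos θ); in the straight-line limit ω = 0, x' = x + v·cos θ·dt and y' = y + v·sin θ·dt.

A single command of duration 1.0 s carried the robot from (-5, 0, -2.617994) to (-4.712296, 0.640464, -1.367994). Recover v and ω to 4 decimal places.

v = -0.7500, ω = 1.2500

Δθ = -1.367994 − -2.617994 = 1.250000
ω = Δθ/dt = 1.250000/1.0 = 1.2500
R = −Δy/(cos θ' − cos θ) = -0.6000
v = R·ω = -0.6000·1.2500 = -0.7500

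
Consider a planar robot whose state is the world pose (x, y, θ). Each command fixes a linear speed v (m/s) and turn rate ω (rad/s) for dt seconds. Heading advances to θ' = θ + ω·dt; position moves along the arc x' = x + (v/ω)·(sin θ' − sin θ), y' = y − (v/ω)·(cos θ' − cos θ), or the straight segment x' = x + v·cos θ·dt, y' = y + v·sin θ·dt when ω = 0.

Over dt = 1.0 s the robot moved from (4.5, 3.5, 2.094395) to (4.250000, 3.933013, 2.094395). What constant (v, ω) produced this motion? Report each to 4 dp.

Δθ = 2.094395 − 2.094395 = 0.000000
ω = Δθ/dt = 0.000000/1.0 = 0.0000
ω = 0 → v = (Δx·cos θ + Δy·sin θ)/dt = 0.5000

v = 0.5000, ω = 0.0000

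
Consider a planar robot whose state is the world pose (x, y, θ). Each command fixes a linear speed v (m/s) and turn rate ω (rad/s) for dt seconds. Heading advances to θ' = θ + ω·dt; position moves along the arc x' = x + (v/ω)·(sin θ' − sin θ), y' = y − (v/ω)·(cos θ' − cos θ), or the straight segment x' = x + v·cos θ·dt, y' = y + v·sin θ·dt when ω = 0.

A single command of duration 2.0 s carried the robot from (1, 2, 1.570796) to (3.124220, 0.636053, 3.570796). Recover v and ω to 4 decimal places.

v = -1.5000, ω = 1.0000

Δθ = 3.570796 − 1.570796 = 2.000000
ω = Δθ/dt = 2.000000/2.0 = 1.0000
R = Δx/(sin θ' − sin θ) = -1.5000
v = R·ω = -1.5000·1.0000 = -1.5000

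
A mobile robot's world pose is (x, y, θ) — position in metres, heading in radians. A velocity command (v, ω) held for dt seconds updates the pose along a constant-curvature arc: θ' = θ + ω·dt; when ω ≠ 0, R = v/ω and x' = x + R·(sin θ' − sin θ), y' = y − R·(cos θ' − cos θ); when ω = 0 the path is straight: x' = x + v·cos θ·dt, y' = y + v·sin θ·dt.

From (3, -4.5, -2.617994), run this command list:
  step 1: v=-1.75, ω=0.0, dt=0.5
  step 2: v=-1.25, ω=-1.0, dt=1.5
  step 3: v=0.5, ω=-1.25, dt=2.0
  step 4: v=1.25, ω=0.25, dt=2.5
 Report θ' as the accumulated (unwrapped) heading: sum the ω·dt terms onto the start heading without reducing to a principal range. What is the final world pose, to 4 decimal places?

(8.9548, -3.9118, -5.9930)

step 1: θ'=-2.6180 (straight) → pose (3.7578, -4.0625, -2.6180)
step 2: θ'=-4.1180 (R=1.2500) → pose (5.4184, -4.4450, -4.1180)
step 3: θ'=-6.6180 (R=-0.4000) → pose (5.8812, -3.8432, -6.6180)
step 4: θ'=-5.9930 (R=5.0000) → pose (8.9548, -3.9118, -5.9930)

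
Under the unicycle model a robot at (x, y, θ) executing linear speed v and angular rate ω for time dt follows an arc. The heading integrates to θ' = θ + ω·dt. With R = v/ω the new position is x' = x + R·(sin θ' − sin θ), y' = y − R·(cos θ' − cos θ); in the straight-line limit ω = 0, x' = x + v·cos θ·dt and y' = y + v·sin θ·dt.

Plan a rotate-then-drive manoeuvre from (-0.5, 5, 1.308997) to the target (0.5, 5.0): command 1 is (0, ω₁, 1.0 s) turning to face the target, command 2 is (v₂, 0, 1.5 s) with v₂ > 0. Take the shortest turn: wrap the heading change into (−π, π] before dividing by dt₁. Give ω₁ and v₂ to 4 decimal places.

heading to target = atan2(5−5, 0.5−-0.5) = 0.0000
Δθ = wrap(0.0000 − 1.3090) = -1.3090; ω₁ = Δθ/dt₁ = -1.3090
distance = √((0.5−-0.5)² + (5−5)²) = 1.0000; v₂ = distance/dt₂ = 0.6667

ω₁ = -1.3090, v₂ = 0.6667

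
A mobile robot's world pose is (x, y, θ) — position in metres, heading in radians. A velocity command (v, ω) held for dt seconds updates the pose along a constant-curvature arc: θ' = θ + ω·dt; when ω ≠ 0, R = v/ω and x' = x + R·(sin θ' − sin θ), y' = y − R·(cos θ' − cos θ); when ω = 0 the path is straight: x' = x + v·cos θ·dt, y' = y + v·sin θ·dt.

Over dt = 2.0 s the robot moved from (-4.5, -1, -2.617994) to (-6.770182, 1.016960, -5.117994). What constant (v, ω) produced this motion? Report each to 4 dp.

v = 2.0000, ω = -1.2500

Δθ = -5.117994 − -2.617994 = -2.500000
ω = Δθ/dt = -2.500000/2.0 = -1.2500
R = Δx/(sin θ' − sin θ) = -1.6000
v = R·ω = -1.6000·-1.2500 = 2.0000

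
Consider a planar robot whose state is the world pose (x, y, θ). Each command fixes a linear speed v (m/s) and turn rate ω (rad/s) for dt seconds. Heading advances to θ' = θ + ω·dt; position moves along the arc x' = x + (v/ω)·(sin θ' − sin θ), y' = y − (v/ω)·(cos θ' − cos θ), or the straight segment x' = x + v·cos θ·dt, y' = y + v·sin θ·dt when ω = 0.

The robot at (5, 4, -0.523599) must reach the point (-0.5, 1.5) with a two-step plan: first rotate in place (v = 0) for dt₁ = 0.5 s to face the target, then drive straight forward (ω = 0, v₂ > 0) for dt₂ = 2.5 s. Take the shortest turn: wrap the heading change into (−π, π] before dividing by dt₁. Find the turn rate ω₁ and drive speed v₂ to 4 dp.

ω₁ = -4.3827, v₂ = 2.4166

heading to target = atan2(1.5−4, -0.5−5) = -2.7150
Δθ = wrap(-2.7150 − -0.5236) = -2.1914; ω₁ = Δθ/dt₁ = -4.3827
distance = √((-0.5−5)² + (1.5−4)²) = 6.0415; v₂ = distance/dt₂ = 2.4166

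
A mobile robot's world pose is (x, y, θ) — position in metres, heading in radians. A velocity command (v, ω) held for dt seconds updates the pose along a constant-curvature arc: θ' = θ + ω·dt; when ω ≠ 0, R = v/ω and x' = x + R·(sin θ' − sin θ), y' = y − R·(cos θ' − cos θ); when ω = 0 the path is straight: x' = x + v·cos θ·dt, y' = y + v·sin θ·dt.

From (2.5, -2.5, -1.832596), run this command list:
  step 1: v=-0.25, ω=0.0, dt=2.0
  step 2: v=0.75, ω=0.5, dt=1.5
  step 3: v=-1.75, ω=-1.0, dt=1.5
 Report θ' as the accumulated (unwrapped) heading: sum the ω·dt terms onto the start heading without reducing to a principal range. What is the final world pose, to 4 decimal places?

step 1: θ'=-1.8326 (straight) → pose (2.6294, -2.0170, -1.8326)
step 2: θ'=-1.0826 (R=1.5000) → pose (2.7535, -3.1088, -1.0826)
step 3: θ'=-2.5826 (R=1.7500) → pose (3.3710, -0.8044, -2.5826)

(3.3710, -0.8044, -2.5826)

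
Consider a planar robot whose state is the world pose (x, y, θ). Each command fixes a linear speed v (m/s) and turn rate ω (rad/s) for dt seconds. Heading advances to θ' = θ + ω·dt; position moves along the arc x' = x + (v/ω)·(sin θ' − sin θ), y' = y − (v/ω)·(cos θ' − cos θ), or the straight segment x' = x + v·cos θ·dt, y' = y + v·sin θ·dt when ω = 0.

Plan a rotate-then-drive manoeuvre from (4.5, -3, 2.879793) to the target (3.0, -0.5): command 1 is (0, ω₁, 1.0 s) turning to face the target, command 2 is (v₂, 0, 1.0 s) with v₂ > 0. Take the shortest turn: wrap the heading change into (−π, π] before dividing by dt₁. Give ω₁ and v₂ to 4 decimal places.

heading to target = atan2(-0.5−-3, 3−4.5) = 2.1112
Δθ = wrap(2.1112 − 2.8798) = -0.7686; ω₁ = Δθ/dt₁ = -0.7686
distance = √((3−4.5)² + (-0.5−-3)²) = 2.9155; v₂ = distance/dt₂ = 2.9155

ω₁ = -0.7686, v₂ = 2.9155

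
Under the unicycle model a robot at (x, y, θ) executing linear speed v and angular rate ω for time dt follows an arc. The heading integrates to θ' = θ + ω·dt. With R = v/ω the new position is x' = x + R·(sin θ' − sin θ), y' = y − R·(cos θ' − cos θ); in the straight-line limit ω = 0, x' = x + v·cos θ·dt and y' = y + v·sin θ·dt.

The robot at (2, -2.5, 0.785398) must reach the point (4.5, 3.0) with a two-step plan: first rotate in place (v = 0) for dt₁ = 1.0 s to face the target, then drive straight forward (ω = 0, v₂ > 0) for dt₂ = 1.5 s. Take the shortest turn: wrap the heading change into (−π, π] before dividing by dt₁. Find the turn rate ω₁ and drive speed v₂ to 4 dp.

ω₁ = 0.3588, v₂ = 4.0277

heading to target = atan2(3−-2.5, 4.5−2) = 1.1442
Δθ = wrap(1.1442 − 0.7854) = 0.3588; ω₁ = Δθ/dt₁ = 0.3588
distance = √((4.5−2)² + (3−-2.5)²) = 6.0415; v₂ = distance/dt₂ = 4.0277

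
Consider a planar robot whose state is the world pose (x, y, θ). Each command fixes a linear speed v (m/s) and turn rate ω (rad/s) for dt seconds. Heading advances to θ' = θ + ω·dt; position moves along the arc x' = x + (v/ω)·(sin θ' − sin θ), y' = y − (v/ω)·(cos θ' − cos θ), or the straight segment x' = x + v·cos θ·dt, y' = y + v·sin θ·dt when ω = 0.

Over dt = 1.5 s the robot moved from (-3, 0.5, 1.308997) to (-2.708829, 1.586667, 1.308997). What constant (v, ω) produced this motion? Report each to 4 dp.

Δθ = 1.308997 − 1.308997 = 0.000000
ω = Δθ/dt = 0.000000/1.5 = 0.0000
ω = 0 → v = (Δx·cos θ + Δy·sin θ)/dt = 0.7500

v = 0.7500, ω = 0.0000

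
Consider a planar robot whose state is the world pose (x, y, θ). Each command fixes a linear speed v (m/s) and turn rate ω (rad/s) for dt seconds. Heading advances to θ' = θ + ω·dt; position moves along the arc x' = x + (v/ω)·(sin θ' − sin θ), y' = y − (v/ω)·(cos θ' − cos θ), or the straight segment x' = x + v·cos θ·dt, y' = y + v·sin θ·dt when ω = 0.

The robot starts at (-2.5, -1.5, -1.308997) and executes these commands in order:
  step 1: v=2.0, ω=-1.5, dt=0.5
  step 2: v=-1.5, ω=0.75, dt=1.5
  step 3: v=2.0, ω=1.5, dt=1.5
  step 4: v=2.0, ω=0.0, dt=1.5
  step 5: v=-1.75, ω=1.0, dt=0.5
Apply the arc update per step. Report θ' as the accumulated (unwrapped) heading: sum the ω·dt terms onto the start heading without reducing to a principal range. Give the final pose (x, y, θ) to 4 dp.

(0.3456, 2.1509, 1.8160)

step 1: θ'=-2.0590 (R=-1.3333) → pose (-2.6103, -2.4705, -2.0590)
step 2: θ'=-0.9340 (R=-2.0000) → pose (-2.7687, -0.3432, -0.9340)
step 3: θ'=1.3160 (R=1.3333) → pose (-0.4064, 0.1136, 1.3160)
step 4: θ'=1.3160 (straight) → pose (0.3497, 3.0168, 1.3160)
step 5: θ'=1.8160 (R=-1.7500) → pose (0.3456, 2.1509, 1.8160)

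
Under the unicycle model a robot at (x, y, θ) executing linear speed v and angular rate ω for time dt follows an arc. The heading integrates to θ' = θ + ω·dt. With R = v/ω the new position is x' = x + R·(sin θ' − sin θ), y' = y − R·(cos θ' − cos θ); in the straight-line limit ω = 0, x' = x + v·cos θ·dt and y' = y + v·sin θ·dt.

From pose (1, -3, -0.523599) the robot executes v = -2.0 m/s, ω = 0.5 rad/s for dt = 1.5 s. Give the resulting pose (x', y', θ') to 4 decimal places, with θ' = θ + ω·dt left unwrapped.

(-1.8979, -2.5662, 0.2264)

θ' = -0.5236 + 0.5·1.5 = 0.2264
R = v/ω = -2.0/0.5 = -4.0000
x' = 1 + -4.0000·(sin 0.2264 − sin -0.5236) = -1.8979
y' = -3 − -4.0000·(cos 0.2264 − cos -0.5236) = -2.5662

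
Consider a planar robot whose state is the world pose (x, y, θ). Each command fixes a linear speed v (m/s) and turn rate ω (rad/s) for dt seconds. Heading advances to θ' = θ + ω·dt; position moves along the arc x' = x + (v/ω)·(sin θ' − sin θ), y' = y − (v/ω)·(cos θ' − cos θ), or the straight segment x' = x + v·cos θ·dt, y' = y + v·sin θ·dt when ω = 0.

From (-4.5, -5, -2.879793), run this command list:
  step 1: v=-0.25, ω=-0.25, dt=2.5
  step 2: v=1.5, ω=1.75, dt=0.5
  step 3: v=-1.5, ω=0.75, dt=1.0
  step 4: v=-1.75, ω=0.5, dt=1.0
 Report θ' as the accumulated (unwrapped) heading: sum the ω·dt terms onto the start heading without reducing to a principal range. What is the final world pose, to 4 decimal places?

(-3.5823, -2.2207, -1.3798)

step 1: θ'=-3.5048 (R=1.0000) → pose (-3.8859, -5.0312, -3.5048)
step 2: θ'=-2.6298 (R=0.8571) → pose (-4.6102, -5.0851, -2.6298)
step 3: θ'=-1.8798 (R=-2.0000) → pose (-3.6844, -3.9496, -1.8798)
step 4: θ'=-1.3798 (R=-3.5000) → pose (-3.5823, -2.2207, -1.3798)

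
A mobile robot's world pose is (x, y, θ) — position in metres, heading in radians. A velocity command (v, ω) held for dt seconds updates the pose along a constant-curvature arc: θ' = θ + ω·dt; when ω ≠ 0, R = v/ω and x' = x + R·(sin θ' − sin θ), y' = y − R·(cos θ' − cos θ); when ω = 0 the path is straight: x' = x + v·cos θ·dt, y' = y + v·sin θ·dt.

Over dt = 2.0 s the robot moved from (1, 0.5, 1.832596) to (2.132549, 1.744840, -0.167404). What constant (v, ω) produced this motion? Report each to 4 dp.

Δθ = -0.167404 − 1.832596 = -2.000000
ω = Δθ/dt = -2.000000/2.0 = -1.0000
R = −Δy/(cos θ' − cos θ) = -1.0000
v = R·ω = -1.0000·-1.0000 = 1.0000

v = 1.0000, ω = -1.0000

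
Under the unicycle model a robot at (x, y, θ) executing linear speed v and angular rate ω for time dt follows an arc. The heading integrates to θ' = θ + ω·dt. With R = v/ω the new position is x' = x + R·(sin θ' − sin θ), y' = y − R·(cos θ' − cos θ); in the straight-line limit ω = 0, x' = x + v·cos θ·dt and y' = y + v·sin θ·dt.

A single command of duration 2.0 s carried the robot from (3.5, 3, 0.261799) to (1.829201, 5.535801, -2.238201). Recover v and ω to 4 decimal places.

v = -2.0000, ω = -1.2500

Δθ = -2.238201 − 0.261799 = -2.500000
ω = Δθ/dt = -2.500000/2.0 = -1.2500
R = −Δy/(cos θ' − cos θ) = 1.6000
v = R·ω = 1.6000·-1.2500 = -2.0000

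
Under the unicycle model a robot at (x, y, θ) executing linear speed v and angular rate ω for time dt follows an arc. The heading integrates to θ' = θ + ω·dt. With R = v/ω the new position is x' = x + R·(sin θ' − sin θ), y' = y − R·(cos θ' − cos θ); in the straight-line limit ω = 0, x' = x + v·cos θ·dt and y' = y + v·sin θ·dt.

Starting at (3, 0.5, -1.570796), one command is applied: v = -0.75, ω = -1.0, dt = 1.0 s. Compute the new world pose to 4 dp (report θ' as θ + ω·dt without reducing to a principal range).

(3.3448, 1.1311, -2.5708)

θ' = -1.5708 + -1.0·1.0 = -2.5708
R = v/ω = -0.75/-1.0 = 0.7500
x' = 3 + 0.7500·(sin -2.5708 − sin -1.5708) = 3.3448
y' = 0.5 − 0.7500·(cos -2.5708 − cos -1.5708) = 1.1311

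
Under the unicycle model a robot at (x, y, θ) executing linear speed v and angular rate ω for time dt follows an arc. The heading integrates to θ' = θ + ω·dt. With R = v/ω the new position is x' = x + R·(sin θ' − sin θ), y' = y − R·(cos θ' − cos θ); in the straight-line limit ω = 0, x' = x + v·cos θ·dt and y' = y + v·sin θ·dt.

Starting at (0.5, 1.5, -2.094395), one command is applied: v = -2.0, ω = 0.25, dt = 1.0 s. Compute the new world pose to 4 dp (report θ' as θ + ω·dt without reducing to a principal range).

θ' = -2.0944 + 0.25·1.0 = -1.8444
R = v/ω = -2.0/0.25 = -8.0000
x' = 0.5 + -8.0000·(sin -1.8444 − sin -2.0944) = 1.2742
y' = 1.5 − -8.0000·(cos -1.8444 − cos -2.0944) = 3.3384

(1.2742, 3.3384, -1.8444)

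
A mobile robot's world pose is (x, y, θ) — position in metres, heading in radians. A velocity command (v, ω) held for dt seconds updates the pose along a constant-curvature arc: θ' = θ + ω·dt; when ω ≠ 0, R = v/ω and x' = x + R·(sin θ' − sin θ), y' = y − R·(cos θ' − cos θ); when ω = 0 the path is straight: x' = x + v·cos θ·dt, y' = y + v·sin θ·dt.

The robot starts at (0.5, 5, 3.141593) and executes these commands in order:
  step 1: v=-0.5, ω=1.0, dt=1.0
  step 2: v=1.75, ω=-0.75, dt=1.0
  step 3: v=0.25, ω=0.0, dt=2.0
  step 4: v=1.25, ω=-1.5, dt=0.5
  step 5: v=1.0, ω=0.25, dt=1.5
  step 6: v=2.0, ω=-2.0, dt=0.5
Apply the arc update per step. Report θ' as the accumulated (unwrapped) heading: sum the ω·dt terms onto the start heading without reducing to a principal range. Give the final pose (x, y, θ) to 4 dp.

(-3.7522, 5.2016, 2.0166)

step 1: θ'=4.1416 (R=-0.5000) → pose (0.9207, 5.2298, 4.1416)
step 2: θ'=3.3916 (R=-2.3333) → pose (-0.4654, 4.2298, 3.3916)
step 3: θ'=3.3916 (straight) → pose (-0.9499, 4.1061, 3.3916)
step 4: θ'=2.6416 (R=-0.8333) → pose (-1.5556, 4.1822, 2.6416)
step 5: θ'=3.0166 (R=4.0000) → pose (-2.9746, 4.6406, 3.0166)
step 6: θ'=2.0166 (R=-1.0000) → pose (-3.7522, 5.2016, 2.0166)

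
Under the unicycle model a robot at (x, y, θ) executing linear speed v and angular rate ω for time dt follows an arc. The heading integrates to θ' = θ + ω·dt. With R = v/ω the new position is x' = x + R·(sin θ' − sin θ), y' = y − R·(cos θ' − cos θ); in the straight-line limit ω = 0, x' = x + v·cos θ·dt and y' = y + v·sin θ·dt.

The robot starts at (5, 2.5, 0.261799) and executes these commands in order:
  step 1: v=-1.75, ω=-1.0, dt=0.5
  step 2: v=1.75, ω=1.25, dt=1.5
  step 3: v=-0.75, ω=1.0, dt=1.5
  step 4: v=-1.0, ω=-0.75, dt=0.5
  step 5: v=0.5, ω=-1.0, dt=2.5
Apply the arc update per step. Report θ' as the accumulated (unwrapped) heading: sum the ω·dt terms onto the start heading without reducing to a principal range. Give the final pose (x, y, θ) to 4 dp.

(7.1501, 4.0944, 0.2618)

step 1: θ'=-0.2382 (R=1.7500) → pose (4.1341, 2.4898, -0.2382)
step 2: θ'=1.6368 (R=1.4000) → pose (5.8614, 3.9426, 1.6368)
step 3: θ'=3.1368 (R=-0.7500) → pose (6.6062, 3.2421, 3.1368)
step 4: θ'=2.7618 (R=1.3333) → pose (7.0941, 3.1471, 2.7618)
step 5: θ'=0.2618 (R=-0.5000) → pose (7.1501, 4.0944, 0.2618)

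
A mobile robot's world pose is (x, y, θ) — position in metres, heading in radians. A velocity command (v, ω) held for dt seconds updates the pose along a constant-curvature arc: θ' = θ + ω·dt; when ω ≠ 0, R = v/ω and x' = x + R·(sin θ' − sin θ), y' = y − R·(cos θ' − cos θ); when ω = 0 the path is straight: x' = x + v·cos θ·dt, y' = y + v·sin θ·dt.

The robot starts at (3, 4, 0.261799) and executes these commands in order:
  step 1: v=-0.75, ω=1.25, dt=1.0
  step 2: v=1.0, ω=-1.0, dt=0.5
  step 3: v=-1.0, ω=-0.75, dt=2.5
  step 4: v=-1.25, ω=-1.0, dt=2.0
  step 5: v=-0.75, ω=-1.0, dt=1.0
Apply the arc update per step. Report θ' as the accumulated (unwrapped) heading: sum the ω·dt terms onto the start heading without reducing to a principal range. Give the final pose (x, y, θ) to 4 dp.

step 1: θ'=1.5118 (R=-0.6000) → pose (2.5563, 3.4558, 1.5118)
step 2: θ'=1.0118 (R=-1.0000) → pose (2.7068, 3.9272, 1.0118)
step 3: θ'=-0.8632 (R=1.3333) → pose (0.5632, 3.7676, -0.8632)
step 4: θ'=-2.8632 (R=1.2500) → pose (1.1696, 5.7820, -2.8632)
step 5: θ'=-3.8632 (R=0.7500) → pose (1.8711, 5.6240, -3.8632)

(1.8711, 5.6240, -3.8632)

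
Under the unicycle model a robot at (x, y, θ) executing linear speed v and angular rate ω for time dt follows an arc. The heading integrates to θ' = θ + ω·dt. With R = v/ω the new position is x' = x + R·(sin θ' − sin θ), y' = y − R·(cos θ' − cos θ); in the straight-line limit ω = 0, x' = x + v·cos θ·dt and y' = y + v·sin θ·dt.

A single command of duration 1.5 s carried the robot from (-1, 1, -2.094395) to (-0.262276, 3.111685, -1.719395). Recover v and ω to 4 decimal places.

Δθ = -1.719395 − -2.094395 = 0.375000
ω = Δθ/dt = 0.375000/1.5 = 0.2500
R = −Δy/(cos θ' − cos θ) = -6.0000
v = R·ω = -6.0000·0.2500 = -1.5000

v = -1.5000, ω = 0.2500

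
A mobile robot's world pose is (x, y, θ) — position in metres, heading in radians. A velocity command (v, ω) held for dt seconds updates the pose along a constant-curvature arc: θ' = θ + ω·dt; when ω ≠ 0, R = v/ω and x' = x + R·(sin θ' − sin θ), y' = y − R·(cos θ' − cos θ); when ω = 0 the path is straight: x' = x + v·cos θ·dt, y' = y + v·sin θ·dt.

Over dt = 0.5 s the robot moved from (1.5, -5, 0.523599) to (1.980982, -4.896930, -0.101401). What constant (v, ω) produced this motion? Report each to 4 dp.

v = 1.0000, ω = -1.2500

Δθ = -0.101401 − 0.523599 = -0.625000
ω = Δθ/dt = -0.625000/0.5 = -1.2500
R = Δx/(sin θ' − sin θ) = -0.8000
v = R·ω = -0.8000·-1.2500 = 1.0000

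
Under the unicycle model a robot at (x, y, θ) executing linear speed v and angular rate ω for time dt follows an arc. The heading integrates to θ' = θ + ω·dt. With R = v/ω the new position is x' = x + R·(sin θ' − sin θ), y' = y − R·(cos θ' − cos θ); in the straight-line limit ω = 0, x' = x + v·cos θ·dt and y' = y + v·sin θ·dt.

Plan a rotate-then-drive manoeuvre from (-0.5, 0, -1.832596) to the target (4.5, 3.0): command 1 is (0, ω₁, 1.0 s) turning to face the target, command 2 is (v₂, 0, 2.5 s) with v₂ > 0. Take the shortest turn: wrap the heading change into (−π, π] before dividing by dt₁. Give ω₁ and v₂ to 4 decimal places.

heading to target = atan2(3−0, 4.5−-0.5) = 0.5404
Δθ = wrap(0.5404 − -1.8326) = 2.3730; ω₁ = Δθ/dt₁ = 2.3730
distance = √((4.5−-0.5)² + (3−0)²) = 5.8310; v₂ = distance/dt₂ = 2.3324

ω₁ = 2.3730, v₂ = 2.3324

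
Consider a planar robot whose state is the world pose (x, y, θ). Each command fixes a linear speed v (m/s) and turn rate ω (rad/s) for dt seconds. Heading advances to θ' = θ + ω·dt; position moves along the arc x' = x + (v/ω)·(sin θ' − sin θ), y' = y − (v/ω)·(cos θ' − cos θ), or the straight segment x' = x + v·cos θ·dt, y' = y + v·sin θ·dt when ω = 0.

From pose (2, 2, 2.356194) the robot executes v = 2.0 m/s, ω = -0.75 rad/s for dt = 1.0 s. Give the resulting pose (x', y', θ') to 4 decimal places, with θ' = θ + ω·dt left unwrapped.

θ' = 2.3562 + -0.75·1.0 = 1.6062
R = v/ω = 2.0/-0.75 = -2.6667
x' = 2 + -2.6667·(sin 1.6062 − sin 2.3562) = 1.2206
y' = 2 − -2.6667·(cos 1.6062 − cos 2.3562) = 3.7912

(1.2206, 3.7912, 1.6062)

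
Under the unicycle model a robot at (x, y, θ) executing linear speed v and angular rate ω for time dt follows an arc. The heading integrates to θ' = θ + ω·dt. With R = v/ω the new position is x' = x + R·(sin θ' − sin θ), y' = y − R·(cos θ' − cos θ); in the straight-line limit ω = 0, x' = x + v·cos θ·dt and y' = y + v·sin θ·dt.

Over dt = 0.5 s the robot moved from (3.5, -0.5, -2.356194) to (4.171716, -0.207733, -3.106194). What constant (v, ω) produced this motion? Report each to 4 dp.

v = -1.5000, ω = -1.5000

Δθ = -3.106194 − -2.356194 = -0.750000
ω = Δθ/dt = -0.750000/0.5 = -1.5000
R = Δx/(sin θ' − sin θ) = 1.0000
v = R·ω = 1.0000·-1.5000 = -1.5000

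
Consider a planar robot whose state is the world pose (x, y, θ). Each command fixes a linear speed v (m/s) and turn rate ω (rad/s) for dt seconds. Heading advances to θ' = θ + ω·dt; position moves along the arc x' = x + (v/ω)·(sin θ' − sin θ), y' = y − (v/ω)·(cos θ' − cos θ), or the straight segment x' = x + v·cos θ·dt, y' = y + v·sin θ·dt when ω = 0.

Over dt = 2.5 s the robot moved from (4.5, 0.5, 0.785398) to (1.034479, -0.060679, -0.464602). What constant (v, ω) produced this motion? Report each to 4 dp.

Δθ = -0.464602 − 0.785398 = -1.250000
ω = Δθ/dt = -1.250000/2.5 = -0.5000
R = Δx/(sin θ' − sin θ) = 3.0000
v = R·ω = 3.0000·-0.5000 = -1.5000

v = -1.5000, ω = -0.5000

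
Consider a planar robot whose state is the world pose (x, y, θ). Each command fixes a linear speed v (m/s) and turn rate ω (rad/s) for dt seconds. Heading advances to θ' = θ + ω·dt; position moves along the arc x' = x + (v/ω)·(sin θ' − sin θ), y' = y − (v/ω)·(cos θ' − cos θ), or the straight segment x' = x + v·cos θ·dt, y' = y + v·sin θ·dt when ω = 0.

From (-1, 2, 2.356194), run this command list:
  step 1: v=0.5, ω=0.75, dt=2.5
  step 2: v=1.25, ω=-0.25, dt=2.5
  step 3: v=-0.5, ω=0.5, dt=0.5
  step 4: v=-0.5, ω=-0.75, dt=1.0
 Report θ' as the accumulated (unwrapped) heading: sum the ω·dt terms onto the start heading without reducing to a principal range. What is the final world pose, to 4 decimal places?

(-3.5865, -0.0173, 3.1062)

step 1: θ'=4.2312 (R=0.6667) → pose (-2.0624, 1.8372, 4.2312)
step 2: θ'=3.6062 (R=-5.0000) → pose (-4.2542, -0.3187, 3.6062)
step 3: θ'=3.8562 (R=-1.0000) → pose (-4.0470, -0.1800, 3.8562)
step 4: θ'=3.1062 (R=0.6667) → pose (-3.5865, -0.0173, 3.1062)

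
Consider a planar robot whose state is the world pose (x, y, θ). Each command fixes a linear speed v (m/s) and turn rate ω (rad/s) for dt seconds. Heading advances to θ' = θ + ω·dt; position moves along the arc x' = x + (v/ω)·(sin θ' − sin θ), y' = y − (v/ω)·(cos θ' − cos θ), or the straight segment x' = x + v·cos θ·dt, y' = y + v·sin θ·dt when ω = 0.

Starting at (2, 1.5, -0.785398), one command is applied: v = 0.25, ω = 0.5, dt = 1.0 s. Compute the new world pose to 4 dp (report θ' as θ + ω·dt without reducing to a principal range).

θ' = -0.7854 + 0.5·1.0 = -0.2854
R = v/ω = 0.25/0.5 = 0.5000
x' = 2 + 0.5000·(sin -0.2854 − sin -0.7854) = 2.2128
y' = 1.5 − 0.5000·(cos -0.2854 − cos -0.7854) = 1.3738

(2.2128, 1.3738, -0.2854)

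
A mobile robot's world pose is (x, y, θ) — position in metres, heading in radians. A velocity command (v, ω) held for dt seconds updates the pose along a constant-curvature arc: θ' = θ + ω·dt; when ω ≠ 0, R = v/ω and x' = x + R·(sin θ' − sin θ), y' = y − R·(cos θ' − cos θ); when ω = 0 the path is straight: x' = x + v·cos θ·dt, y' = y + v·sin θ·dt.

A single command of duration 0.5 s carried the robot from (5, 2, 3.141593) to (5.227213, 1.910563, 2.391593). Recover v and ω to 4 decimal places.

v = -0.5000, ω = -1.5000

Δθ = 2.391593 − 3.141593 = -0.750000
ω = Δθ/dt = -0.750000/0.5 = -1.5000
R = Δx/(sin θ' − sin θ) = 0.3333
v = R·ω = 0.3333·-1.5000 = -0.5000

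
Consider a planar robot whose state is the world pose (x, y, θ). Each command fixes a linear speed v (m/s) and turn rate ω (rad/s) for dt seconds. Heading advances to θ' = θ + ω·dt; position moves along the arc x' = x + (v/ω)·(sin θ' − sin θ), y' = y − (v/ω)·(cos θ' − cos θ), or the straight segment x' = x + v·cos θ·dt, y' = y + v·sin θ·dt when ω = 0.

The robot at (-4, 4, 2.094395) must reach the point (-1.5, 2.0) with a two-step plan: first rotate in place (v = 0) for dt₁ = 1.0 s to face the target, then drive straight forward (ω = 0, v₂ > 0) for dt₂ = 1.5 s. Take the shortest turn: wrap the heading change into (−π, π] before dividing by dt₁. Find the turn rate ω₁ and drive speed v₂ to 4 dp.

ω₁ = -2.7691, v₂ = 2.1344

heading to target = atan2(2−4, -1.5−-4) = -0.6747
Δθ = wrap(-0.6747 − 2.0944) = -2.7691; ω₁ = Δθ/dt₁ = -2.7691
distance = √((-1.5−-4)² + (2−4)²) = 3.2016; v₂ = distance/dt₂ = 2.1344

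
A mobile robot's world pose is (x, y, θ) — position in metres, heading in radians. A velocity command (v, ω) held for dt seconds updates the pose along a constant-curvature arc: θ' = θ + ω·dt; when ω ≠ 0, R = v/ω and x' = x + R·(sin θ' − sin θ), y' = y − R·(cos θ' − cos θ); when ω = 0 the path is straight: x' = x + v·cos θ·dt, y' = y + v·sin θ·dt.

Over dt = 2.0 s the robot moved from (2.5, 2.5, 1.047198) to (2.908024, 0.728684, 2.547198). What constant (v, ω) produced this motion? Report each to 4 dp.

v = -1.0000, ω = 0.7500

Δθ = 2.547198 − 1.047198 = 1.500000
ω = Δθ/dt = 1.500000/2.0 = 0.7500
R = −Δy/(cos θ' − cos θ) = -1.3333
v = R·ω = -1.3333·0.7500 = -1.0000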